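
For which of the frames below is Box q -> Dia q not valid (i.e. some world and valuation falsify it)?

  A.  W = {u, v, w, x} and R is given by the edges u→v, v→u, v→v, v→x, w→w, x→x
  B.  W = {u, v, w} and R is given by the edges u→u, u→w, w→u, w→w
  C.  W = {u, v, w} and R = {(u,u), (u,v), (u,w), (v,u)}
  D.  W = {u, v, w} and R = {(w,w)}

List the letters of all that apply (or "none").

B, C, D

The schema Box q -> Dia q is axiom D; it is valid on a frame iff R is serial.
(A) R is serial (every world has an R-successor), so the schema is valid here.
(B) R is not serial (v has no R-successor), so the schema fails here.
(C) R is not serial (w has no R-successor), so the schema fails here.
(D) R is not serial (u has no R-successor), so the schema fails here.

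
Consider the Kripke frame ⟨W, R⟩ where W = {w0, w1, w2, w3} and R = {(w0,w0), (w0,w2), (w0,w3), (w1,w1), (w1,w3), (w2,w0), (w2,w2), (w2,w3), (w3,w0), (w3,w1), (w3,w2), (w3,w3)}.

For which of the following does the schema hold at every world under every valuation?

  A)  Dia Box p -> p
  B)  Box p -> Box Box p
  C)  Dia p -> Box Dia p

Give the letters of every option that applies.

A

R is symmetric: every R-edge is matched by its reverse.
R is not transitive: w0 R w3 and w3 R w1 but not w0 R w1.
R is not euclidean: w3 R w0 and w3 R w1 but not w0 R w1.
(A) Dia Box p -> p is the dual of axiom B; it is valid on a frame exactly when R is symmetric. R is symmetric, so valid.
(B) Box p -> Box Box p is axiom 4, which corresponds to transitivity. R is not transitive — not valid.
(C) axiom 5: valid iff R is euclidean. R is not euclidean — not valid.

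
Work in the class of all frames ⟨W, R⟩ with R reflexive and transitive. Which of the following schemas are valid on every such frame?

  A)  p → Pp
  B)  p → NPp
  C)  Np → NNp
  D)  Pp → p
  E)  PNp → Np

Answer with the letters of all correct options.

A, C

Reflexive relations are serial.
(A) p → Pp is the dual of axiom T, which corresponds to reflexivity. Every such R is reflexive — valid.
(B) p → NPp (axiom B) characterises the symmetric frames. Such an R need not be symmetric — not valid.
(C) Np → NNp is axiom 4, which corresponds to transitivity. Every such R is transitive — valid.
(D) Pp → p is valid only on frames where every R-edge is a self-loop. Such an R need not be a subset of the identity — not valid.
(E) PNp → Np (the dual of axiom 5) characterises the euclidean frames. Such an R need not be euclidean — not valid.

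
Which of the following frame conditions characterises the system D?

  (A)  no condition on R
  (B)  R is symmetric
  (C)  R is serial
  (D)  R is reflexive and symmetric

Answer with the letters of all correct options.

C

(A) this class determines K, not D.
(B) this class determines KB, not D.
(C) D is sound and complete for exactly this class.
(D) this class determines B (= KTB), not D.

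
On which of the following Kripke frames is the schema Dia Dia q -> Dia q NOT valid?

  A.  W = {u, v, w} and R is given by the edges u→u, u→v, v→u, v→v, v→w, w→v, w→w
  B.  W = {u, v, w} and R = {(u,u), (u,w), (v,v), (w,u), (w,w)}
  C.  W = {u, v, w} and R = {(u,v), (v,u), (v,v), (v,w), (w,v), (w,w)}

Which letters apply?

A, C

The schema Dia Dia q -> Dia q is the dual of axiom 4; it is valid on a frame iff R is transitive.
(A) R is not transitive (u R v and v R w but not u R w), so the schema fails here.
(B) R is transitive (R is closed under composition), so the schema is valid here.
(C) R is not transitive (u R v and v R u but not u R u), so the schema fails here.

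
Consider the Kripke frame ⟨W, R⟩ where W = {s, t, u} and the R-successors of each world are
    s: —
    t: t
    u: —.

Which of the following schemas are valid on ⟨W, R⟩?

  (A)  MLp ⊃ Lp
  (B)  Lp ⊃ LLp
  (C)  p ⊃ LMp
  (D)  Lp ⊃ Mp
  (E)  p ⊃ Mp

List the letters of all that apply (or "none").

R is not reflexive: not s R s.
R is symmetric: every R-edge is matched by its reverse.
R is transitive: R is closed under composition.
R is euclidean: any two R-successors of the same world are R-related.
R is not serial: s has no R-successor.
(A) MLp ⊃ Lp (the dual of axiom 5) characterises the euclidean frames. R is euclidean — valid.
(B) Lp ⊃ LLp is axiom 4, which corresponds to transitivity. R is transitive — valid.
(C) p ⊃ LMp (axiom B) characterises the symmetric frames. R is symmetric — valid.
(D) Lp ⊃ Mp (axiom D) characterises the serial frames. R is not serial — not valid.
(E) the dual of axiom T: valid iff R is reflexive. R is not reflexive — not valid.

A, B, C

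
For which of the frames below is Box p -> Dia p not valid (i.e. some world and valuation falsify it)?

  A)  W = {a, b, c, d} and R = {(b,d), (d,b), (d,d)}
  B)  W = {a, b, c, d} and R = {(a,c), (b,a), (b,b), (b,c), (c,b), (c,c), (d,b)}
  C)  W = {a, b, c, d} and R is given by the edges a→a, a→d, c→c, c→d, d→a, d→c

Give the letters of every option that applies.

A, C

The schema Box p -> Dia p is axiom D; it is valid on a frame iff R is serial.
(A) R is not serial (a has no R-successor), so the schema fails here.
(B) R is serial (every world has an R-successor), so the schema is valid here.
(C) R is not serial (b has no R-successor), so the schema fails here.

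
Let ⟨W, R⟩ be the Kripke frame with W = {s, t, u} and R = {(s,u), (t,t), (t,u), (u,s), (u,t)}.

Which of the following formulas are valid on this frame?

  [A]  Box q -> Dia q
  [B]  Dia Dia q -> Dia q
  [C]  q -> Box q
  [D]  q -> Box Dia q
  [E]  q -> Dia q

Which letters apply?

A, D

R is not reflexive: not s R s.
R is symmetric: every R-edge is matched by its reverse.
R is not transitive: s R u and u R s but not s R s.
R is serial: every world has an R-successor.
R is not a subset of the identity: s R u with s ≠ u.
(A) Box q -> Dia q is axiom D, which corresponds to seriality. R is serial — valid.
(B) the dual of axiom 4: valid iff R is transitive. R is not transitive — not valid.
(C) q -> Box q is equivalent to ◇p→p; it holds exactly when R ⊆ identity. Here R ⊄ identity — not valid.
(D) q -> Box Dia q (axiom B) characterises the symmetric frames. R is symmetric — valid.
(E) q -> Dia q is the dual of axiom T, which corresponds to reflexivity. R is not reflexive — not valid.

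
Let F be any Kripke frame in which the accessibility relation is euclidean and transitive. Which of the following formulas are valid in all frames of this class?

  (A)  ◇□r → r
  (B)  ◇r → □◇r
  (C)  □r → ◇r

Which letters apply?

(A) ◇□r → r is the dual of axiom B; it is valid on a frame exactly when R is symmetric. Such an R need not be symmetric, so not valid.
(B) ◇r → □◇r (axiom 5) characterises the euclidean frames. Every such R is euclidean — valid.
(C) □r → ◇r (axiom D) characterises the serial frames. Such an R need not be serial — not valid.

B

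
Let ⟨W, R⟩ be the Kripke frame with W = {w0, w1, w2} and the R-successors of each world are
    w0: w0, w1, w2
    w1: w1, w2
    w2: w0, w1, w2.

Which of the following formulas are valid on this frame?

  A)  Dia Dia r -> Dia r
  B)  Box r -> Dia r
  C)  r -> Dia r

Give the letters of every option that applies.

B, C

R is reflexive: each world relates to itself.
R is not transitive: w1 R w2 and w2 R w0 but not w1 R w0.
R is serial: every world has an R-successor.
(A) Dia Dia r -> Dia r is the dual of axiom 4, which corresponds to transitivity. R is not transitive — not valid.
(B) Box r -> Dia r (axiom D) characterises the serial frames. R is serial — valid.
(C) r -> Dia r (the dual of axiom T) characterises the reflexive frames. R is reflexive — valid.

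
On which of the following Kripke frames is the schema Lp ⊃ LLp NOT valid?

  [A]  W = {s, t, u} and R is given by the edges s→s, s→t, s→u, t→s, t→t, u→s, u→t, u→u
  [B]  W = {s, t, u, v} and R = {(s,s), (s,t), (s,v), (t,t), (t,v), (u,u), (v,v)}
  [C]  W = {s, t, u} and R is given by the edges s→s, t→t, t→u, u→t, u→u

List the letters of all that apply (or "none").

A

The schema Lp ⊃ LLp is axiom 4; it is valid on a frame iff R is transitive.
(A) R is not transitive (t R s and s R u but not t R u), so the schema fails here.
(B) R is transitive (R is closed under composition), so the schema is valid here.
(C) R is transitive (R is closed under composition), so the schema is valid here.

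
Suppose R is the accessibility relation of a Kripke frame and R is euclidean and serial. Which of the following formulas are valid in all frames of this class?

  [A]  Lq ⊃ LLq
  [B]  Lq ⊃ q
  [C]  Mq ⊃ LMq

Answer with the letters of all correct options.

(A) Lq ⊃ LLq (axiom 4) characterises the transitive frames. Such an R need not be transitive — not valid.
(B) Lq ⊃ q (axiom T) characterises the reflexive frames. Such an R need not be reflexive — not valid.
(C) axiom 5: valid iff R is euclidean. Every such R is euclidean — valid.

C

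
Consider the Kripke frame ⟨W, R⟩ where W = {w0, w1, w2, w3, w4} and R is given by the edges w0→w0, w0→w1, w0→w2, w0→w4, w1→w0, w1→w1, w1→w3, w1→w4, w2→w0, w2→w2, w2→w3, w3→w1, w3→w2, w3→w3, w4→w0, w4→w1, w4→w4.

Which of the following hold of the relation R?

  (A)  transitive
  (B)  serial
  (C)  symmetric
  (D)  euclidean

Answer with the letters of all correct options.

B, C

(A) not transitive: w0 R w1 and w1 R w3 but not w0 R w3.
(B) serial: every world has an R-successor.
(C) symmetric: every R-edge is matched by its reverse.
(D) not euclidean: w0 R w1 and w0 R w2 but not w1 R w2.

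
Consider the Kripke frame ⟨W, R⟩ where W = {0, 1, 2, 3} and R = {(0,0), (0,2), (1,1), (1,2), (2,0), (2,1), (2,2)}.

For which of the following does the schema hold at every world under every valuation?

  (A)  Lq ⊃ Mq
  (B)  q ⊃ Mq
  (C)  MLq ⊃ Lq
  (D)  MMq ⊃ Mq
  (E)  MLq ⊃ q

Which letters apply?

E

R is not reflexive: not 3 R 3.
R is symmetric: every R-edge is matched by its reverse.
R is not transitive: 0 R 2 and 2 R 1 but not 0 R 1.
R is not euclidean: 2 R 0 and 2 R 1 but not 0 R 1.
R is not serial: 3 has no R-successor.
(A) Lq ⊃ Mq (axiom D) characterises the serial frames. R is not serial — not valid.
(B) q ⊃ Mq (the dual of axiom T) characterises the reflexive frames. R is not reflexive — not valid.
(C) MLq ⊃ Lq (the dual of axiom 5) characterises the euclidean frames. R is not euclidean — not valid.
(D) MMq ⊃ Mq (the dual of axiom 4) characterises the transitive frames. R is not transitive — not valid.
(E) MLq ⊃ q is the dual of axiom B; it is valid on a frame exactly when R is symmetric. R is symmetric, so valid.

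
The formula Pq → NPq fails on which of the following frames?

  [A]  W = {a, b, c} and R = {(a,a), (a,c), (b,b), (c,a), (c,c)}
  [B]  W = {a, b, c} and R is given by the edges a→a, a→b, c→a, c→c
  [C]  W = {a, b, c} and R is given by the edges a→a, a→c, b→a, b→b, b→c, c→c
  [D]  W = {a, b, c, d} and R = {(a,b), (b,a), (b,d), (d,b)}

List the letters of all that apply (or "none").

The schema Pq → NPq is axiom 5; it is valid on a frame iff R is euclidean.
(A) R is euclidean (any two R-successors of the same world are R-related), so the schema is valid here.
(B) R is not euclidean (a R b and a R a but not b R a), so the schema fails here.
(C) R is not euclidean (a R c and a R a but not c R a), so the schema fails here.
(D) R is not euclidean (b R a and b R d but not a R d), so the schema fails here.

B, C, D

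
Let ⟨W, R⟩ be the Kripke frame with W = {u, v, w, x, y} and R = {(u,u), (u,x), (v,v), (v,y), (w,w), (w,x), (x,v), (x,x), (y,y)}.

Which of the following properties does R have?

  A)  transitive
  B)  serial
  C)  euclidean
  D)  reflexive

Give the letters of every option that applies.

(A) not transitive: u R x and x R v but not u R v.
(B) serial: every world has an R-successor.
(C) not euclidean: u R x and u R u but not x R u.
(D) reflexive: each world relates to itself.

B, D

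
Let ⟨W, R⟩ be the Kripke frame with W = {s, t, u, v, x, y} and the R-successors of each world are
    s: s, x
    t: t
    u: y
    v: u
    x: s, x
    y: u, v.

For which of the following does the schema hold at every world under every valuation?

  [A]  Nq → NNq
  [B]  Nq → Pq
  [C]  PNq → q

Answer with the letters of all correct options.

R is not symmetric: v R u but not u R v.
R is not transitive: u R y and y R u but not u R u.
R is serial: every world has an R-successor.
(A) axiom 4: valid iff R is transitive. R is not transitive — not valid.
(B) Nq → Pq is axiom D; it is valid on a frame exactly when R is serial. R is serial, so valid.
(C) PNq → q (the dual of axiom B) characterises the symmetric frames. R is not symmetric — not valid.

B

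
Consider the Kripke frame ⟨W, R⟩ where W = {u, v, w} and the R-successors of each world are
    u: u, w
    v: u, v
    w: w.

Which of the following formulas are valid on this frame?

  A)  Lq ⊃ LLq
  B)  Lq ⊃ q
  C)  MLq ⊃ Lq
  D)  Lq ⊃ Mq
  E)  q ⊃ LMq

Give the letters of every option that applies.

B, D

R is reflexive: each world relates to itself.
R is not symmetric: u R w but not w R u.
R is not transitive: v R u and u R w but not v R w.
R is not euclidean: u R w and u R u but not w R u.
R is serial: every world has an R-successor.
(A) Lq ⊃ LLq is axiom 4; it is valid on a frame exactly when R is transitive. R is not transitive, so not valid.
(B) Lq ⊃ q is axiom T, which corresponds to reflexivity. R is reflexive — valid.
(C) MLq ⊃ Lq (the dual of axiom 5) characterises the euclidean frames. R is not euclidean — not valid.
(D) axiom D: valid iff R is serial. R is serial — valid.
(E) q ⊃ LMq is axiom B, which corresponds to symmetry. R is not symmetric — not valid.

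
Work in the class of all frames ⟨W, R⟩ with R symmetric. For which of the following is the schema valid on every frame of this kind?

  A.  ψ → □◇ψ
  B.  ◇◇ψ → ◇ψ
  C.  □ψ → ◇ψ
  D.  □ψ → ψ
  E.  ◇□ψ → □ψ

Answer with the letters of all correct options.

A

(A) axiom B: valid iff R is symmetric. Every such R is symmetric — valid.
(B) ◇◇ψ → ◇ψ is the dual of axiom 4, which corresponds to transitivity. Such an R need not be transitive — not valid.
(C) □ψ → ◇ψ is axiom D, which corresponds to seriality. Such an R need not be serial — not valid.
(D) axiom T: valid iff R is reflexive. Such an R need not be reflexive — not valid.
(E) ◇□ψ → □ψ (the dual of axiom 5) characterises the euclidean frames. Such an R need not be euclidean — not valid.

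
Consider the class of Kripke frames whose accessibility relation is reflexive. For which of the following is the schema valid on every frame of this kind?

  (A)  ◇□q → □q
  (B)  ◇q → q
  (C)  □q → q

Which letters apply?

C

A reflexive relation is serial.
(A) the dual of axiom 5: valid iff R is euclidean. Such an R need not be euclidean — not valid.
(B) ◇q → q (the converse of T) corresponds to R being a subset of the identity. Such an R need not be a subset of the identity, so not valid.
(C) □q → q is axiom T; it is valid on a frame exactly when R is reflexive. Every such R is reflexive, so valid.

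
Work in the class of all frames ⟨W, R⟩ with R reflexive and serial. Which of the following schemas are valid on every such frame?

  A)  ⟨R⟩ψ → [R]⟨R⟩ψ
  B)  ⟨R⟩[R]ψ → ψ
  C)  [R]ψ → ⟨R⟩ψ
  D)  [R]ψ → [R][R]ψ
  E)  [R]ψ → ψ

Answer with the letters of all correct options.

C, E

(A) ⟨R⟩ψ → [R]⟨R⟩ψ (axiom 5) characterises the euclidean frames. Such an R need not be euclidean — not valid.
(B) the dual of axiom B: valid iff R is symmetric. Such an R need not be symmetric — not valid.
(C) [R]ψ → ⟨R⟩ψ is axiom D, which corresponds to seriality. Every such R is serial — valid.
(D) [R]ψ → [R][R]ψ (axiom 4) characterises the transitive frames. Such an R need not be transitive — not valid.
(E) [R]ψ → ψ is axiom T; it is valid on a frame exactly when R is reflexive. Every such R is reflexive, so valid.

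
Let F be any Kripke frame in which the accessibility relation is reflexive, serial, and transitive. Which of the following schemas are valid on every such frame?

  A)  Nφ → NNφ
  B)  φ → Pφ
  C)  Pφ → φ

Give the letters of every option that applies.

(A) Nφ → NNφ is axiom 4, which corresponds to transitivity. Every such R is transitive — valid.
(B) φ → Pφ (the dual of axiom T) characterises the reflexive frames. Every such R is reflexive — valid.
(C) Pφ → φ is valid only on frames where every R-edge is a self-loop. Such an R need not be a subset of the identity — not valid.

A, B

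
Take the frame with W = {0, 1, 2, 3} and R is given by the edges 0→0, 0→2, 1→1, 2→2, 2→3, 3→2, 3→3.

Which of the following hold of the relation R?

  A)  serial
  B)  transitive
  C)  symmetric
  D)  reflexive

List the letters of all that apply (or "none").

A, D

(A) serial: every world has an R-successor.
(B) not transitive: 0 R 2 and 2 R 3 but not 0 R 3.
(C) not symmetric: 0 R 2 but not 2 R 0.
(D) reflexive: each world relates to itself.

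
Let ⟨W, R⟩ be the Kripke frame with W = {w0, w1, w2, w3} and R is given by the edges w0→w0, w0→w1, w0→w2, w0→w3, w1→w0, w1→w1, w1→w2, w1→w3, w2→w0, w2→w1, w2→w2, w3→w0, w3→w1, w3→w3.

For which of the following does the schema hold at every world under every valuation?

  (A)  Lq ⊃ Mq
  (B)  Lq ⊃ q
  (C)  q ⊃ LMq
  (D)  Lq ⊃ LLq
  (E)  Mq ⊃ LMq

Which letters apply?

R is reflexive: each world relates to itself.
R is symmetric: every R-edge is matched by its reverse.
R is not transitive: w2 R w0 and w0 R w3 but not w2 R w3.
R is not euclidean: w0 R w2 and w0 R w3 but not w2 R w3.
R is serial: every world has an R-successor.
(A) axiom D: valid iff R is serial. R is serial — valid.
(B) Lq ⊃ q is axiom T, which corresponds to reflexivity. R is reflexive — valid.
(C) q ⊃ LMq (axiom B) characterises the symmetric frames. R is symmetric — valid.
(D) Lq ⊃ LLq (axiom 4) characterises the transitive frames. R is not transitive — not valid.
(E) Mq ⊃ LMq is axiom 5; it is valid on a frame exactly when R is euclidean. R is not euclidean, so not valid.

A, B, C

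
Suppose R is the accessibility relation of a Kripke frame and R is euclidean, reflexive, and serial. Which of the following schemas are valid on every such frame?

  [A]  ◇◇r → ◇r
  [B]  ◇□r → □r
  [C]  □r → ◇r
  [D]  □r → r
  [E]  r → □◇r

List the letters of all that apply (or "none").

A, B, C, D, E

A relation that is euclidean, reflexive, and serial is also symmetric and transitive.
(A) ◇◇r → ◇r (the dual of axiom 4) characterises the transitive frames. Every such R is transitive — valid.
(B) the dual of axiom 5: valid iff R is euclidean. Every such R is euclidean — valid.
(C) axiom D: valid iff R is serial. Every such R is serial — valid.
(D) axiom T: valid iff R is reflexive. Every such R is reflexive — valid.
(E) r → □◇r (axiom B) characterises the symmetric frames. Every such R is symmetric — valid.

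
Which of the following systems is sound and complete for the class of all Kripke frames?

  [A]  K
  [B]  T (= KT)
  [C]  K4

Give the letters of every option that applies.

A

(A) K is determined by exactly this class.
(B) T (= KT) is determined by the class of reflexive frames.
(C) K4 is determined by the class of transitive frames.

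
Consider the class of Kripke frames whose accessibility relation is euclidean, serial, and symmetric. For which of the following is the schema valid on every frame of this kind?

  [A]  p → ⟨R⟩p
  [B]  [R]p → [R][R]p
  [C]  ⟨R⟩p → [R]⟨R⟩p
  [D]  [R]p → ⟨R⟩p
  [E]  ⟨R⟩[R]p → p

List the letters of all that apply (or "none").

A, B, C, D, E

Serial, symmetric and euclidean together give transitive (from symmetry + euclidean) and then reflexive; the relation is an equivalence.
(A) p → ⟨R⟩p is the dual of axiom T, which corresponds to reflexivity. Every such R is reflexive — valid.
(B) [R]p → [R][R]p is axiom 4; it is valid on a frame exactly when R is transitive. Every such R is transitive, so valid.
(C) ⟨R⟩p → [R]⟨R⟩p (axiom 5) characterises the euclidean frames. Every such R is euclidean — valid.
(D) axiom D: valid iff R is serial. Every such R is serial — valid.
(E) the dual of axiom B: valid iff R is symmetric. Every such R is symmetric — valid.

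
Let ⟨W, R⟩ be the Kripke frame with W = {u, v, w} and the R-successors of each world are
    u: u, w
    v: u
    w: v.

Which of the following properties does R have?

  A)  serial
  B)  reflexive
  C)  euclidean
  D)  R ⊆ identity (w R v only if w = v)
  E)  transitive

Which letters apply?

A

(A) serial: every world has an R-successor.
(B) not reflexive: not v R v.
(C) not euclidean: u R w and u R u but not w R u.
(D) not ⊆ identity: u R w with u ≠ w.
(E) not transitive: u R w and w R v but not u R v.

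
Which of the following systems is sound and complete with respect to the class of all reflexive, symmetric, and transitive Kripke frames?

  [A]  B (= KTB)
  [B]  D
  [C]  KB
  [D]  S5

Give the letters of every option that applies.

(A) B (= KTB) is determined by the class of reflexive and symmetric frames.
(B) D is determined by the class of serial frames.
(C) KB is determined by the class of symmetric frames.
(D) S5 is determined by exactly this class.

D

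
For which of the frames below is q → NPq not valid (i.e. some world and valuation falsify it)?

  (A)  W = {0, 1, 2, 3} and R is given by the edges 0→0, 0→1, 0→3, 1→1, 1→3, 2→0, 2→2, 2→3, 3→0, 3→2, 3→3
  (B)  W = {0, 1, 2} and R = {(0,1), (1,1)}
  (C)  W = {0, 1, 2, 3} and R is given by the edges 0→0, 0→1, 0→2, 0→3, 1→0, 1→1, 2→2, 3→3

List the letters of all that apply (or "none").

A, B, C

The schema q → NPq is axiom B; it is valid on a frame iff R is symmetric.
(A) R is not symmetric (0 R 1 but not 1 R 0), so the schema fails here.
(B) R is not symmetric (0 R 1 but not 1 R 0), so the schema fails here.
(C) R is not symmetric (0 R 2 but not 2 R 0), so the schema fails here.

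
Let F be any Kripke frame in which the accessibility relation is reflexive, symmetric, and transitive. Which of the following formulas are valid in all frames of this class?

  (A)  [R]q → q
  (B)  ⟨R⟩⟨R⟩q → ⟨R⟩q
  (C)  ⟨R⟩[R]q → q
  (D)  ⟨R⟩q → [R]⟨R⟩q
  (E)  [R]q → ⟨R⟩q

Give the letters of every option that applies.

A relation that is reflexive, symmetric, and transitive is also euclidean and serial.
(A) [R]q → q (axiom T) characterises the reflexive frames. Every such R is reflexive — valid.
(B) the dual of axiom 4: valid iff R is transitive. Every such R is transitive — valid.
(C) ⟨R⟩[R]q → q is the dual of axiom B, which corresponds to symmetry. Every such R is symmetric — valid.
(D) ⟨R⟩q → [R]⟨R⟩q is axiom 5; it is valid on a frame exactly when R is euclidean. Every such R is euclidean, so valid.
(E) [R]q → ⟨R⟩q (axiom D) characterises the serial frames. Every such R is serial — valid.

A, B, C, D, E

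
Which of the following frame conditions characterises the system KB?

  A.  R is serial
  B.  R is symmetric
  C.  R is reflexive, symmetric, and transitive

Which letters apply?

B

(A) this class determines D, not KB.
(B) KB is sound and complete for exactly this class.
(C) this class determines S5, not KB.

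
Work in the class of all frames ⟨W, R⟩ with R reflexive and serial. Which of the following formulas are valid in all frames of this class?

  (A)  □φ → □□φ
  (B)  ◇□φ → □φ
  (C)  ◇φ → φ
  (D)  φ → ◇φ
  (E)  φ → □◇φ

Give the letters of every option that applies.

D

(A) axiom 4: valid iff R is transitive. Such an R need not be transitive — not valid.
(B) ◇□φ → □φ is the dual of axiom 5; it is valid on a frame exactly when R is euclidean. Such an R need not be euclidean, so not valid.
(C) ◇φ → φ (the converse of T) corresponds to R being a subset of the identity. Such an R need not be a subset of the identity, so not valid.
(D) φ → ◇φ is the dual of axiom T, which corresponds to reflexivity. Every such R is reflexive — valid.
(E) φ → □◇φ (axiom B) characterises the symmetric frames. Such an R need not be symmetric — not valid.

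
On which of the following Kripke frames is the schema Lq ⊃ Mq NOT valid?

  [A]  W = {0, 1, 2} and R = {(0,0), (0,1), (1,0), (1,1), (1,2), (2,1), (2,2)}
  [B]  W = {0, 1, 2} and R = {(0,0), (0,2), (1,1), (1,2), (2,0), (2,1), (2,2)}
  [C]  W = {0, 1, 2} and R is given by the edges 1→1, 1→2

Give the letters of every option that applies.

The schema Lq ⊃ Mq is axiom D; it is valid on a frame iff R is serial.
(A) R is serial (every world has an R-successor), so the schema is valid here.
(B) R is serial (every world has an R-successor), so the schema is valid here.
(C) R is not serial (0 has no R-successor), so the schema fails here.

C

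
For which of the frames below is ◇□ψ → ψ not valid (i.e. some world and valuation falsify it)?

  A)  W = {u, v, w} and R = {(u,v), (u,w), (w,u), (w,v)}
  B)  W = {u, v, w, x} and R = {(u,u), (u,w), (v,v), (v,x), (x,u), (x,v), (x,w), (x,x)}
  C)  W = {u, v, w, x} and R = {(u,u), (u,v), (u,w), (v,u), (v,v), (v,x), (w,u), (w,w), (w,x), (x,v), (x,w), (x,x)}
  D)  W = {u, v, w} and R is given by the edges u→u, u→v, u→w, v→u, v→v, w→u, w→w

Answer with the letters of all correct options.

The schema ◇□ψ → ψ is the dual of axiom B; it is valid on a frame iff R is symmetric.
(A) R is not symmetric (u R v but not v R u), so the schema fails here.
(B) R is not symmetric (u R w but not w R u), so the schema fails here.
(C) R is symmetric (every R-edge is matched by its reverse), so the schema is valid here.
(D) R is symmetric (every R-edge is matched by its reverse), so the schema is valid here.

A, B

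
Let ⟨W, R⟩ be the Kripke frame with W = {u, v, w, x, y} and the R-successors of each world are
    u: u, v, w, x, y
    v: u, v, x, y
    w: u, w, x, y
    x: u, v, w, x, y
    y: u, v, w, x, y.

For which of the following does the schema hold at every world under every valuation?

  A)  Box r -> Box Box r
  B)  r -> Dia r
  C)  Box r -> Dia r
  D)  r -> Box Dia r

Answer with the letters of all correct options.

B, C, D

R is reflexive: each world relates to itself.
R is symmetric: every R-edge is matched by its reverse.
R is not transitive: v R u and u R w but not v R w.
R is serial: every world has an R-successor.
(A) Box r -> Box Box r is axiom 4; it is valid on a frame exactly when R is transitive. R is not transitive, so not valid.
(B) r -> Dia r (the dual of axiom T) characterises the reflexive frames. R is reflexive — valid.
(C) Box r -> Dia r (axiom D) characterises the serial frames. R is serial — valid.
(D) r -> Box Dia r (axiom B) characterises the symmetric frames. R is symmetric — valid.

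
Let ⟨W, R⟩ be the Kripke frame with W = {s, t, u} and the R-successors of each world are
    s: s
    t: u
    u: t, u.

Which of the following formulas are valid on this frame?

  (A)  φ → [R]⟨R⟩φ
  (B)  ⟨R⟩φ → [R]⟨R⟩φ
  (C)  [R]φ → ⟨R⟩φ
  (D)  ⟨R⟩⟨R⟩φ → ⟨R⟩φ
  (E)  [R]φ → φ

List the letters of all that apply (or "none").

A, C

R is not reflexive: not t R t.
R is symmetric: every R-edge is matched by its reverse.
R is not transitive: t R u and u R t but not t R t.
R is not euclidean: u R t and u R t but not t R t.
R is serial: every world has an R-successor.
(A) φ → [R]⟨R⟩φ is axiom B, which corresponds to symmetry. R is symmetric — valid.
(B) ⟨R⟩φ → [R]⟨R⟩φ is axiom 5, which corresponds to the euclidean property. R is not euclidean — not valid.
(C) [R]φ → ⟨R⟩φ is axiom D; it is valid on a frame exactly when R is serial. R is serial, so valid.
(D) ⟨R⟩⟨R⟩φ → ⟨R⟩φ is the dual of axiom 4; it is valid on a frame exactly when R is transitive. R is not transitive, so not valid.
(E) [R]φ → φ is axiom T, which corresponds to reflexivity. R is not reflexive — not valid.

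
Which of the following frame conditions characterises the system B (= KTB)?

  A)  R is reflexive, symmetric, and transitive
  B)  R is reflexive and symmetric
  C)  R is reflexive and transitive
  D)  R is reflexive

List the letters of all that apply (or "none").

(A) this class determines S5, not B (= KTB).
(B) B (= KTB) is sound and complete for exactly this class.
(C) this class determines S4, not B (= KTB).
(D) this class determines T (= KT), not B (= KTB).

B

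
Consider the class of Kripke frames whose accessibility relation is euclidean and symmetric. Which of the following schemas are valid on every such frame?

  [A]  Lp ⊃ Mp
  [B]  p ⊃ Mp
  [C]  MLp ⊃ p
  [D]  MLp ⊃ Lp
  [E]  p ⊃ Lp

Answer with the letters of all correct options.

C, D

A symmetric euclidean relation is transitive (uRv and vRw give vRu by symmetry, then uRw by the euclidean condition, applied at v).
(A) Lp ⊃ Mp (axiom D) characterises the serial frames. Such an R need not be serial — not valid.
(B) p ⊃ Mp (the dual of axiom T) characterises the reflexive frames. Such an R need not be reflexive — not valid.
(C) MLp ⊃ p (the dual of axiom B) characterises the symmetric frames. Every such R is symmetric — valid.
(D) the dual of axiom 5: valid iff R is euclidean. Every such R is euclidean — valid.
(E) p ⊃ Lp is valid only on frames where every R-edge is a self-loop. Such an R need not be a subset of the identity — not valid.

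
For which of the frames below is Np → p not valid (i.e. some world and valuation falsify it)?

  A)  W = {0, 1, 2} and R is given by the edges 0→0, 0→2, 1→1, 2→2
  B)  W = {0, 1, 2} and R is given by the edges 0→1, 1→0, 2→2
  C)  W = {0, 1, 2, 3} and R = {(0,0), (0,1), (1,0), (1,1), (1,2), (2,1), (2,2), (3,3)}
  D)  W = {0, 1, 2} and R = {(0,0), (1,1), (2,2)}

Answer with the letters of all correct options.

The schema Np → p is axiom T; it is valid on a frame iff R is reflexive.
(A) R is reflexive (each world relates to itself), so the schema is valid here.
(B) R is not reflexive (not 0 R 0), so the schema fails here.
(C) R is reflexive (each world relates to itself), so the schema is valid here.
(D) R is reflexive (each world relates to itself), so the schema is valid here.

B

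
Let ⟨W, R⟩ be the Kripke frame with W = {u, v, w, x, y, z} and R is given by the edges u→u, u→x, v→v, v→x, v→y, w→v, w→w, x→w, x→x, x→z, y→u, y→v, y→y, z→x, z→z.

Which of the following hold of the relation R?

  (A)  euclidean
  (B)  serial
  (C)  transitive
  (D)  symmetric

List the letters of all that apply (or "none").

B

(A) not euclidean: u R x and u R u but not x R u.
(B) serial: every world has an R-successor.
(C) not transitive: u R x and x R w but not u R w.
(D) not symmetric: u R x but not x R u.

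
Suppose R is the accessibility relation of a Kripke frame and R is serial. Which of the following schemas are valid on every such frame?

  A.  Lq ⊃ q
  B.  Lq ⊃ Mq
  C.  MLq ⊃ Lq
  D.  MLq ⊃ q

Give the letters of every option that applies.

(A) Lq ⊃ q is axiom T; it is valid on a frame exactly when R is reflexive. Such an R need not be reflexive, so not valid.
(B) Lq ⊃ Mq (axiom D) characterises the serial frames. Every such R is serial — valid.
(C) the dual of axiom 5: valid iff R is euclidean. Such an R need not be euclidean — not valid.
(D) the dual of axiom B: valid iff R is symmetric. Such an R need not be symmetric — not valid.

B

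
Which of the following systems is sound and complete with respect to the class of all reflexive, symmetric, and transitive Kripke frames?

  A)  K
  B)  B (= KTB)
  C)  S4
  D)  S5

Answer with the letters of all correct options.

D

(A) K is determined by the class of arbitrary frames.
(B) B (= KTB) is determined by the class of reflexive and symmetric frames.
(C) S4 is determined by the class of reflexive and transitive frames.
(D) S5 is determined by exactly this class.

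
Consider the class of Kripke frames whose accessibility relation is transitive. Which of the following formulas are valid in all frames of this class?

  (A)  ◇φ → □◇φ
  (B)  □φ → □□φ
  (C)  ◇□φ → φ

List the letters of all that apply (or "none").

(A) ◇φ → □◇φ is axiom 5, which corresponds to the euclidean property. Such an R need not be euclidean — not valid.
(B) □φ → □□φ (axiom 4) characterises the transitive frames. Every such R is transitive — valid.
(C) ◇□φ → φ is the dual of axiom B, which corresponds to symmetry. Such an R need not be symmetric — not valid.

B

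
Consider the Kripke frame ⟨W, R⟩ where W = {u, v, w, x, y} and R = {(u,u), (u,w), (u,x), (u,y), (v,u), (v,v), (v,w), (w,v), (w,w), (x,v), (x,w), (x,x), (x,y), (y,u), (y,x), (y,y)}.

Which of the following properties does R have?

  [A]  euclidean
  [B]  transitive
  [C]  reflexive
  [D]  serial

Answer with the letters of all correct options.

C, D

(A) not euclidean: u R w and u R u but not w R u.
(B) not transitive: u R w and w R v but not u R v.
(C) reflexive: each world relates to itself.
(D) serial: every world has an R-successor.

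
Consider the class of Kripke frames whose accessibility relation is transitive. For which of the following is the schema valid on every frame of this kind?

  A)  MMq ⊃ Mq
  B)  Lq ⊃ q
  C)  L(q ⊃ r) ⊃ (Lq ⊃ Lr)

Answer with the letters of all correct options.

A, C

(A) the dual of axiom 4: valid iff R is transitive. Every such R is transitive — valid.
(B) Lq ⊃ q is axiom T; it is valid on a frame exactly when R is reflexive. Such an R need not be reflexive, so not valid.
(C) L(q ⊃ r) ⊃ (Lq ⊃ Lr) is the K axiom; it holds on all frames — valid.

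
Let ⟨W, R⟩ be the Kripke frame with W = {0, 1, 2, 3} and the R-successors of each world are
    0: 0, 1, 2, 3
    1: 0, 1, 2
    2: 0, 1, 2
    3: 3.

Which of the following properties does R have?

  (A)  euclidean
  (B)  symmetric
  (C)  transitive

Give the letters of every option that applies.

(A) not euclidean: 0 R 1 and 0 R 3 but not 1 R 3.
(B) not symmetric: 0 R 3 but not 3 R 0.
(C) not transitive: 1 R 0 and 0 R 3 but not 1 R 3.

none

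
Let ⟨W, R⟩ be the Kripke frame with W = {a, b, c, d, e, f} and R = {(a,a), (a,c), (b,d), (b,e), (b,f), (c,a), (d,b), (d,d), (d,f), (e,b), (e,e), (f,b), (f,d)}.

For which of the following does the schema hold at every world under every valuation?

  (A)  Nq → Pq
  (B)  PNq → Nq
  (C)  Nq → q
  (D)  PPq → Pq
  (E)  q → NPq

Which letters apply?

R is not reflexive: not b R b.
R is symmetric: every R-edge is matched by its reverse.
R is not transitive: b R d and d R b but not b R b.
R is not euclidean: b R d and b R e but not d R e.
R is serial: every world has an R-successor.
(A) Nq → Pq (axiom D) characterises the serial frames. R is serial — valid.
(B) PNq → Nq (the dual of axiom 5) characterises the euclidean frames. R is not euclidean — not valid.
(C) Nq → q is axiom T, which corresponds to reflexivity. R is not reflexive — not valid.
(D) PPq → Pq is the dual of axiom 4, which corresponds to transitivity. R is not transitive — not valid.
(E) axiom B: valid iff R is symmetric. R is symmetric — valid.

A, E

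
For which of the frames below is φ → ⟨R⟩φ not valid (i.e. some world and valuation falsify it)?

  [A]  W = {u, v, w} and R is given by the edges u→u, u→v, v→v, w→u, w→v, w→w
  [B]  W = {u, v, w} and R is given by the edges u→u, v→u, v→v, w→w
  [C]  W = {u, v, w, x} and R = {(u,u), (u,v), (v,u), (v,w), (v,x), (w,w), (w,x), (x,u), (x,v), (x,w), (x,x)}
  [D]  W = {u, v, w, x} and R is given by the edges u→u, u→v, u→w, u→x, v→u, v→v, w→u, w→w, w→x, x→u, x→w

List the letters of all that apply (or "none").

The schema φ → ⟨R⟩φ is the dual of axiom T; it is valid on a frame iff R is reflexive.
(A) R is reflexive (each world relates to itself), so the schema is valid here.
(B) R is reflexive (each world relates to itself), so the schema is valid here.
(C) R is not reflexive (not v R v), so the schema fails here.
(D) R is not reflexive (not x R x), so the schema fails here.

C, D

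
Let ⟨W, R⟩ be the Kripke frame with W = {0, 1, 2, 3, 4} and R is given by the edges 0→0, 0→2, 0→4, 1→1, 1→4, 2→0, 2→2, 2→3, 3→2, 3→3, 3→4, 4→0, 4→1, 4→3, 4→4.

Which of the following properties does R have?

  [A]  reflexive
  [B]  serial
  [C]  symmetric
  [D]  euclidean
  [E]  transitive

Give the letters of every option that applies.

(A) reflexive: each world relates to itself.
(B) serial: every world has an R-successor.
(C) symmetric: every R-edge is matched by its reverse.
(D) not euclidean: 0 R 2 and 0 R 4 but not 2 R 4.
(E) not transitive: 0 R 2 and 2 R 3 but not 0 R 3.

A, B, C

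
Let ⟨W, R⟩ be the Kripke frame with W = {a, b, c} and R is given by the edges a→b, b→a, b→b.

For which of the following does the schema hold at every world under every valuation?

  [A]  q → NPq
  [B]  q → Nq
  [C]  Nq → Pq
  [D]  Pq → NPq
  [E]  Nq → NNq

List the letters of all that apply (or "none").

A

R is symmetric: every R-edge is matched by its reverse.
R is not transitive: a R b and b R a but not a R a.
R is not euclidean: b R a and b R a but not a R a.
R is not serial: c has no R-successor.
R is not a subset of the identity: a R b with a ≠ b.
(A) q → NPq is axiom B; it is valid on a frame exactly when R is symmetric. R is symmetric, so valid.
(B) q → Nq is valid only on frames where every R-edge is a self-loop. Here R ⊄ identity — not valid.
(C) Nq → Pq (axiom D) characterises the serial frames. R is not serial — not valid.
(D) axiom 5: valid iff R is euclidean. R is not euclidean — not valid.
(E) Nq → NNq is axiom 4, which corresponds to transitivity. R is not transitive — not valid.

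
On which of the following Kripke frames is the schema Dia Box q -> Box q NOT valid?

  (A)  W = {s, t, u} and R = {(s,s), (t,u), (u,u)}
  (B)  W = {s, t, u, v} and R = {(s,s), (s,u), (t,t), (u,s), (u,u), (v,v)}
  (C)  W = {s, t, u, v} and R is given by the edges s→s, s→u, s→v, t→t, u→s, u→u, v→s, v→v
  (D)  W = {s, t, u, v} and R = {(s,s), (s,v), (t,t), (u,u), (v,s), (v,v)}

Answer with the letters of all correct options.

C

The schema Dia Box q -> Box q is the dual of axiom 5; it is valid on a frame iff R is euclidean.
(A) R is euclidean (any two R-successors of the same world are R-related), so the schema is valid here.
(B) R is euclidean (any two R-successors of the same world are R-related), so the schema is valid here.
(C) R is not euclidean (s R u and s R v but not u R v), so the schema fails here.
(D) R is euclidean (any two R-successors of the same world are R-related), so the schema is valid here.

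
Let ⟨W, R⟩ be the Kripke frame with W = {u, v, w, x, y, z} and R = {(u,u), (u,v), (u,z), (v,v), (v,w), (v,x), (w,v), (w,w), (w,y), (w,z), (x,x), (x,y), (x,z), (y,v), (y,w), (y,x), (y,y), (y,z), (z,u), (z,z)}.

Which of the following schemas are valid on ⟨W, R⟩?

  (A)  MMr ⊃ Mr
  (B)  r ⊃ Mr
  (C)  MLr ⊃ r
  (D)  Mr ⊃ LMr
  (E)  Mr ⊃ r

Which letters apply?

R is reflexive: each world relates to itself.
R is not symmetric: u R v but not v R u.
R is not transitive: u R v and v R w but not u R w.
R is not euclidean: u R v and u R u but not v R u.
R is not a subset of the identity: u R v with u ≠ v.
(A) MMr ⊃ Mr (the dual of axiom 4) characterises the transitive frames. R is not transitive — not valid.
(B) r ⊃ Mr (the dual of axiom T) characterises the reflexive frames. R is reflexive — valid.
(C) MLr ⊃ r (the dual of axiom B) characterises the symmetric frames. R is not symmetric — not valid.
(D) axiom 5: valid iff R is euclidean. R is not euclidean — not valid.
(E) Mr ⊃ r is the converse of T; it holds exactly when R ⊆ identity. Here R ⊄ identity — not valid.

B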